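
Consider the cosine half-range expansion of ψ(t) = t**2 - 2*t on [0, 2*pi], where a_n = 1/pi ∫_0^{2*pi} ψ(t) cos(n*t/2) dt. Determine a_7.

a_7 = 1/pi ∫_0^{2*pi} (t**2 - 2*t) cos(7*t/2) dt.
Integrating by parts twice (tabular method), an antiderivative of (t**2 - 2*t) cos(7*t/2) is 2*t**2*sin(7*t/2)/7 - 4*t*sin(7*t/2)/7 + 8*t*cos(7*t/2)/49 - 16*sin(7*t/2)/343 - 8*cos(7*t/2)/49; evaluating from 0 to 2*pi: ∫_{0}^{2*pi} (t**2 - 2*t) cos(7*t/2) dt = (8/49 - 16*pi/49) - (-8/49) = 16/49 - 16*pi/49.
Hence a_7 = (1/pi)·(16/49 - 16*pi/49) = 16*(1 - pi)/(49*pi).

16*(1 - pi)/(49*pi)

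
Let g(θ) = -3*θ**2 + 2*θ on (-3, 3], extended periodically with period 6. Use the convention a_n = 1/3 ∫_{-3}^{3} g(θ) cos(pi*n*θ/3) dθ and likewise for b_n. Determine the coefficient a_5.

108/(25*pi**2)

a_5 = 1/3 ∫_{-3}^{3} g(θ) cos(5*pi*θ/3) dθ.
Integrating by parts twice (tabular method), an antiderivative of (-3*θ**2 + 2*θ) cos(5*pi*θ/3) is -9*θ**2*sin(5*pi*θ/3)/(5*pi) + 6*θ*sin(5*pi*θ/3)/(5*pi) - 54*θ*cos(5*pi*θ/3)/(25*pi**2) + 162*sin(5*pi*θ/3)/(125*pi**3) + 18*cos(5*pi*θ/3)/(25*pi**2); evaluating from -3 to 3: ∫_{-3}^{3} (-3*θ**2 + 2*θ) cos(5*pi*θ/3) dθ = (144/(25*pi**2)) - (-36/(5*pi**2)) = 324/(25*pi**2).
Hence a_5 = (1/3)·(324/(25*pi**2)) = 108/(25*pi**2).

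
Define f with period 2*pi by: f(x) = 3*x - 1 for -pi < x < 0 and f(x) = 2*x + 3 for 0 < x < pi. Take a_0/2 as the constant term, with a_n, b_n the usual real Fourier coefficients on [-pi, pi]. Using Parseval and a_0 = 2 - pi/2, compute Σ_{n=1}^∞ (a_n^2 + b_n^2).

Parseval: a_0^2/2 + Σ_{n≥1} (a_n^2+b_n^2) = 1/pi ∫_{-pi}^{pi} f(x)^2 dx = 10 + 9*pi + 13*pi**2/3.
Subtract a_0^2/2 = (4 - pi)**2/8: Σ (a_n^2+b_n^2) = 8 + 10*pi + 101*pi**2/24.

8 + 10*pi + 101*pi**2/24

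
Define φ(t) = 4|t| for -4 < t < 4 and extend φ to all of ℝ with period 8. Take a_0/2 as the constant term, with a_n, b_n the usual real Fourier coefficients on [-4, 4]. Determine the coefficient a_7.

a_7 = 1/4 ∫_{-4}^{4} φ(t) cos(7*pi*t/4) dt.
φ is even and cos(7*pi*t/4) is even, so the integrand is even and a_7 = 1/2 ∫_0^{4} φ(t) cos(7*pi*t/4) dt.
Integrating by parts (boundary term plus one more integral), an antiderivative of (4*t) cos(7*pi*t/4) is 16*t*sin(7*pi*t/4)/(7*pi) + 64*cos(7*pi*t/4)/(49*pi**2); evaluating from 0 to 4: ∫_{0}^{4} (4*t) cos(7*pi*t/4) dt = (-64/(49*pi**2)) - (64/(49*pi**2)) = -128/(49*pi**2).
Hence a_7 = (1/2)·(-128/(49*pi**2)) = -64/(49*pi**2).

-64/(49*pi**2)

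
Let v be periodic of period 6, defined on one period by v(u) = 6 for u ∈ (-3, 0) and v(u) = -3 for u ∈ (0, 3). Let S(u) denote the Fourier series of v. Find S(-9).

u = -9 differs from u = -3 by -1 full period(s), and the series is 6-periodic.
At u = -3 the one-sided limits are v(-3^-) = -3 and v(-3^+) = 6.
By Dirichlet's theorem the series converges to their average, [(-3) + (6)]/2 = 3/2.

3/2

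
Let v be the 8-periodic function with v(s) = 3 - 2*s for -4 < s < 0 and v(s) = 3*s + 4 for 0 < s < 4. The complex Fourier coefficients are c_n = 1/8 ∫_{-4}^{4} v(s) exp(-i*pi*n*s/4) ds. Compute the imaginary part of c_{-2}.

-1/pi

Since v is real-valued, Im(c_{-2}) = -1/8 ∫_{-4}^{4} v(s) sin(-pi*s/2) ds = b_{2}/2.
Split the integral at the breakpoints.
Integrating by parts (boundary term plus one more integral), an antiderivative of (3 - 2*s) sin(-pi*s/2) is -4*s*cos(pi*s/2)/pi + 8*sin(pi*s/2)/pi**2 + 6*cos(pi*s/2)/pi; evaluating from -4 to 0: ∫_{-4}^{0} (3 - 2*s) sin(-pi*s/2) ds = (6/pi) - (22/pi) = -16/pi.
Integrating by parts (boundary term plus one more integral), an antiderivative of (3*s + 4) sin(-pi*s/2) is 6*s*cos(pi*s/2)/pi - 12*sin(pi*s/2)/pi**2 + 8*cos(pi*s/2)/pi; evaluating from 0 to 4: ∫_{0}^{4} (3*s + 4) sin(-pi*s/2) ds = (32/pi) - (8/pi) = 24/pi.
So ∫_{-4}^{4} v(s) sin(-pi*s/2) ds = 8/pi.
Hence Im(c_{-2}) = (-1/8)·(8/pi) = -1/pi.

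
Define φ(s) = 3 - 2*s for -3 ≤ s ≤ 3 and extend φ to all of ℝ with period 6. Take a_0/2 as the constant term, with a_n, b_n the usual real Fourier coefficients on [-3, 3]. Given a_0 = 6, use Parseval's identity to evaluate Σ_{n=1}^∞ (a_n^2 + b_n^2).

24

Parseval: a_0^2/2 + Σ_{n≥1} (a_n^2+b_n^2) = 1/3 ∫_{-3}^{3} φ(s)^2 ds = 42.
Subtract a_0^2/2 = 18: Σ (a_n^2+b_n^2) = 24.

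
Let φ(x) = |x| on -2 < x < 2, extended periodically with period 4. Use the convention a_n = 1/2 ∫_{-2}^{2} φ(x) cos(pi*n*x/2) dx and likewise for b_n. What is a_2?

a_2 = 1/2 ∫_{-2}^{2} φ(x) cos(pi*x) dx.
φ is even and cos(pi*x) is even, so the integrand is even and a_2 = ∫_0^{2} φ(x) cos(pi*x) dx.
Integrating by parts (boundary term plus one more integral), an antiderivative of (x) cos(pi*x) is x*sin(pi*x)/pi + cos(pi*x)/pi**2; evaluating from 0 to 2: ∫_{0}^{2} (x) cos(pi*x) dx = (pi**(-2)) - (pi**(-2)) = 0.
Hence a_2 = 0.

0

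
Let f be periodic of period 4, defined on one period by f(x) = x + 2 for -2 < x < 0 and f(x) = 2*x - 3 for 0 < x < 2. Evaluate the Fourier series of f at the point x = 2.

x = 2 differs from x = -2 by 1 full period(s), and the series is 4-periodic.
At x = -2 the one-sided limits are f(-2^-) = 1 and f(-2^+) = 0.
By Dirichlet's theorem the series converges to their average, [(1) + (0)]/2 = 1/2.

1/2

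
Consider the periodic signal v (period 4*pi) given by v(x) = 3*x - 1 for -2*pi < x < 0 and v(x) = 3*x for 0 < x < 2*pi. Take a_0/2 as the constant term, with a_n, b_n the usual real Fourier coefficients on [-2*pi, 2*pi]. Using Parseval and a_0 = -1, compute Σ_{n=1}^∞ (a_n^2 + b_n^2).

Parseval: a_0^2/2 + Σ_{n≥1} (a_n^2+b_n^2) = (1/(2*pi)) ∫_{-2*pi}^{2*pi} v(x)^2 dx = 1 + 6*pi + 24*pi**2.
Subtract a_0^2/2 = 1/2: Σ (a_n^2+b_n^2) = 1/2 + 6*pi + 24*pi**2.

1/2 + 6*pi + 24*pi**2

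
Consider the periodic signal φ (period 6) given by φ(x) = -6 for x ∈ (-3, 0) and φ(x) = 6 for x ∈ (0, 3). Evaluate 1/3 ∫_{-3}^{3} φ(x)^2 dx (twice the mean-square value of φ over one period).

1/3 ∫_{-3}^{3} φ(x)^2 dx = 1/3 · (216) = 72.

72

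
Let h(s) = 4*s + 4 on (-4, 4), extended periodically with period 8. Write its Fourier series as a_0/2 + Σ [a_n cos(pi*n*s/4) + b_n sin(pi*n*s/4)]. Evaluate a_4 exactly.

a_4 = 1/4 ∫_{-4}^{4} h(s) cos(pi*s) ds.
Integrating by parts (boundary term plus one more integral), an antiderivative of (4*s + 4) cos(pi*s) is 4*s*sin(pi*s)/pi + 4*sin(pi*s)/pi + 4*cos(pi*s)/pi**2; evaluating from -4 to 4: ∫_{-4}^{4} (4*s + 4) cos(pi*s) ds = (4/pi**2) - (4/pi**2) = 0.
Hence a_4 = (1/4)·(0) = 0.

0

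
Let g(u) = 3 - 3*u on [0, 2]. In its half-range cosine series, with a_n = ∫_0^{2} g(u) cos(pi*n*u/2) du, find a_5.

24/(25*pi**2)

a_5 = ∫_0^{2} (3 - 3*u) cos(5*pi*u/2) du.
Integrating by parts (boundary term plus one more integral), an antiderivative of (3 - 3*u) cos(5*pi*u/2) is -6*u*sin(5*pi*u/2)/(5*pi) + 6*sin(5*pi*u/2)/(5*pi) - 12*cos(5*pi*u/2)/(25*pi**2); evaluating from 0 to 2: ∫_{0}^{2} (3 - 3*u) cos(5*pi*u/2) du = (12/(25*pi**2)) - (-12/(25*pi**2)) = 24/(25*pi**2).
Hence a_5 = 24/(25*pi**2).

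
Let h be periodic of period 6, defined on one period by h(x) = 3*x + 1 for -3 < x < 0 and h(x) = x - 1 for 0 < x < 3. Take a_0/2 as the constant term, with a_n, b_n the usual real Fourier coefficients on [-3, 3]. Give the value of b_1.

b_1 = 1/3 ∫_{-3}^{3} h(x) sin(pi*x/3) dx.
Split the integral at the breakpoints.
Integrating by parts (boundary term plus one more integral), an antiderivative of (3*x + 1) sin(pi*x/3) is -9*x*cos(pi*x/3)/pi + 27*sin(pi*x/3)/pi**2 - 3*cos(pi*x/3)/pi; evaluating from -3 to 0: ∫_{-3}^{0} (3*x + 1) sin(pi*x/3) dx = (-3/pi) - (-24/pi) = 21/pi.
Integrating by parts (boundary term plus one more integral), an antiderivative of (x - 1) sin(pi*x/3) is -3*x*cos(pi*x/3)/pi + 9*sin(pi*x/3)/pi**2 + 3*cos(pi*x/3)/pi; evaluating from 0 to 3: ∫_{0}^{3} (x - 1) sin(pi*x/3) dx = (6/pi) - (3/pi) = 3/pi.
Summing the pieces and multiplying by (1/3) gives b_1 = 8/pi.

8/pi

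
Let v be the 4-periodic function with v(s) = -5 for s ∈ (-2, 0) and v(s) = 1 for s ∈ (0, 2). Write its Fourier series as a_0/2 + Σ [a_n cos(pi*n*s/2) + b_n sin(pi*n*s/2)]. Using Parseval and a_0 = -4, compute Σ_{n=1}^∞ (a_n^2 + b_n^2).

18

Parseval: a_0^2/2 + Σ_{n≥1} (a_n^2+b_n^2) = 1/2 ∫_{-2}^{2} v(s)^2 ds = 26.
Subtract a_0^2/2 = 8: Σ (a_n^2+b_n^2) = 18.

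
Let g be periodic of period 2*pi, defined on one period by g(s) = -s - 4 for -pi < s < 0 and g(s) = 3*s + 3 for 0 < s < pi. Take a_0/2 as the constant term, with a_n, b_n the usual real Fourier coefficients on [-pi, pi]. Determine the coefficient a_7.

a_7 = 1/pi ∫_{-pi}^{pi} g(s) cos(7*s) ds.
Split the integral at the breakpoints.
Integrating by parts (boundary term plus one more integral), an antiderivative of (-s - 4) cos(7*s) is -s*sin(7*s)/7 - 4*sin(7*s)/7 - cos(7*s)/49; evaluating from -pi to 0: ∫_{-pi}^{0} (-s - 4) cos(7*s) ds = (-1/49) - (1/49) = -2/49.
Integrating by parts (boundary term plus one more integral), an antiderivative of (3*s + 3) cos(7*s) is 3*s*sin(7*s)/7 + 3*sin(7*s)/7 + 3*cos(7*s)/49; evaluating from 0 to pi: ∫_{0}^{pi} (3*s + 3) cos(7*s) ds = (-3/49) - (3/49) = -6/49.
Summing the pieces and multiplying by (1/pi) gives a_7 = -8/(49*pi).

-8/(49*pi)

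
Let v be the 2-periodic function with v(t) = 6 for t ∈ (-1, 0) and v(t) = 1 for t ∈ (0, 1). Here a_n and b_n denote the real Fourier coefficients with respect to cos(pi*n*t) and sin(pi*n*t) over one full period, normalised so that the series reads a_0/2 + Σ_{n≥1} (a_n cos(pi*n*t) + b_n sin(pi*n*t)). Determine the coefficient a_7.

a_7 = ∫_{-1}^{1} v(t) cos(7*pi*t) dt.
Split the integral at the breakpoints.
Directly, an antiderivative of (6) cos(7*pi*t) is 6*sin(7*pi*t)/(7*pi); evaluating from -1 to 0: ∫_{-1}^{0} (6) cos(7*pi*t) dt = (0) - (0) = 0.
Directly, an antiderivative of (1) cos(7*pi*t) is sin(7*pi*t)/(7*pi); evaluating from 0 to 1: ∫_{0}^{1} (1) cos(7*pi*t) dt = (0) - (0) = 0.
Summing the pieces gives a_7 = 0.

0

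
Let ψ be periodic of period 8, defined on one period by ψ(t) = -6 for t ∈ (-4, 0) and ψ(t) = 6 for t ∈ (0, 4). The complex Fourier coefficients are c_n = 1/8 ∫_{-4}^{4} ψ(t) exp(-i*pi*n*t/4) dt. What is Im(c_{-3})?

Since ψ is real-valued, Im(c_{-3}) = -1/8 ∫_{-4}^{4} ψ(t) sin(-3*pi*t/4) dt = b_{3}/2.
ψ is odd and sin(-3*pi*t/4) is odd, so the integrand is even: ∫_{-4}^{4} ψ(t) sin(-3*pi*t/4) dt = 2∫_0^{4} ψ(t) sin(-3*pi*t/4) dt.
Directly, an antiderivative of (6) sin(-3*pi*t/4) is 8*cos(3*pi*t/4)/pi; evaluating from 0 to 4: ∫_{0}^{4} (6) sin(-3*pi*t/4) dt = (-8/pi) - (8/pi) = -16/pi.
So ∫_{-4}^{4} ψ(t) sin(-3*pi*t/4) dt = -32/pi.
Hence Im(c_{-3}) = (-1/8)·(-32/pi) = 4/pi.

4/pi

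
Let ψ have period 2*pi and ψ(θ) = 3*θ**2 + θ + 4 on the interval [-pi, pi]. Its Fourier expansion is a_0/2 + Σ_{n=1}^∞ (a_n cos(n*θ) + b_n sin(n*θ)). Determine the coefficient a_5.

a_5 = 1/pi ∫_{-pi}^{pi} ψ(θ) cos(5*θ) dθ.
Integrating by parts twice (tabular method), an antiderivative of (3*θ**2 + θ + 4) cos(5*θ) is 3*θ**2*sin(5*θ)/5 + θ*sin(5*θ)/5 + 6*θ*cos(5*θ)/25 + 94*sin(5*θ)/125 + cos(5*θ)/25; evaluating from -pi to pi: ∫_{-pi}^{pi} (3*θ**2 + θ + 4) cos(5*θ) dθ = (-6*pi/25 - 1/25) - (-1/25 + 6*pi/25) = -12*pi/25.
Hence a_5 = (1/pi)·(-12*pi/25) = -12/25.

-12/25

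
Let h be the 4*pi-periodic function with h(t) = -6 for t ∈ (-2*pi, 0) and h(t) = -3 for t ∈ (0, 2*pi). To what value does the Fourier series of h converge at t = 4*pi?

-9/2

t = 4*pi differs from t = 0 by 1 full period(s), and the series is 4*pi-periodic.
At t = 0 the one-sided limits are h(0^-) = -6 and h(0^+) = -3.
By Dirichlet's theorem the series converges to their average, [(-6) + (-3)]/2 = -9/2.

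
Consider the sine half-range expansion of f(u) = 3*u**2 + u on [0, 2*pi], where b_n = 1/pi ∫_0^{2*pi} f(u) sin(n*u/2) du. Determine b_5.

4*(-24 + 25*pi + 150*pi**2)/(125*pi)

b_5 = 1/pi ∫_0^{2*pi} (3*u**2 + u) sin(5*u/2) du.
Integrating by parts twice (tabular method), an antiderivative of (3*u**2 + u) sin(5*u/2) is -6*u**2*cos(5*u/2)/5 + 24*u*sin(5*u/2)/25 - 2*u*cos(5*u/2)/5 + 4*sin(5*u/2)/25 + 48*cos(5*u/2)/125; evaluating from 0 to 2*pi: ∫_{0}^{2*pi} (3*u**2 + u) sin(5*u/2) du = (-48/125 + 4*pi/5 + 24*pi**2/5) - (48/125) = -96/125 + 4*pi/5 + 24*pi**2/5.
Hence b_5 = (1/pi)·(-96/125 + 4*pi/5 + 24*pi**2/5) = 4*(-24 + 25*pi + 150*pi**2)/(125*pi).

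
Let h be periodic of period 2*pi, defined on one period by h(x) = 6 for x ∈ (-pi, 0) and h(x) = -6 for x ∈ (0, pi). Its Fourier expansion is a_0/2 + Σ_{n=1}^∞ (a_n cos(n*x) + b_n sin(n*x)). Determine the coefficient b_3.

b_3 = 1/pi ∫_{-pi}^{pi} h(x) sin(3*x) dx.
h is odd and sin(3*x) is odd, so the integrand is even and b_3 = 2/pi ∫_0^{pi} h(x) sin(3*x) dx.
Directly, an antiderivative of (-6) sin(3*x) is 2*cos(3*x); evaluating from 0 to pi: ∫_{0}^{pi} (-6) sin(3*x) dx = (-2) - (2) = -4.
Hence b_3 = (2/pi)·(-4) = -8/pi.

-8/pi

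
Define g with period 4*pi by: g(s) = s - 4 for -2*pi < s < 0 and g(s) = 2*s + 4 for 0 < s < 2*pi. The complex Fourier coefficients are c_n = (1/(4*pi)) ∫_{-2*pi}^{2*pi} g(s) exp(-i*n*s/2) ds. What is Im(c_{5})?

Since g is real-valued, Im(c_{5}) = -(1/(4*pi)) ∫_{-2*pi}^{2*pi} g(s) sin(5*s/2) ds = -b_{5}/2.
Split the integral at the breakpoints.
Integrating by parts (boundary term plus one more integral), an antiderivative of (s - 4) sin(5*s/2) is -2*s*cos(5*s/2)/5 + 4*sin(5*s/2)/25 + 8*cos(5*s/2)/5; evaluating from -2*pi to 0: ∫_{-2*pi}^{0} (s - 4) sin(5*s/2) ds = (8/5) - (-4*pi/5 - 8/5) = 4*pi/5 + 16/5.
Integrating by parts (boundary term plus one more integral), an antiderivative of (2*s + 4) sin(5*s/2) is -4*s*cos(5*s/2)/5 + 8*sin(5*s/2)/25 - 8*cos(5*s/2)/5; evaluating from 0 to 2*pi: ∫_{0}^{2*pi} (2*s + 4) sin(5*s/2) ds = (8/5 + 8*pi/5) - (-8/5) = 16/5 + 8*pi/5.
So ∫_{-2*pi}^{2*pi} g(s) sin(5*s/2) ds = 32/5 + 12*pi/5.
Hence Im(c_{5}) = (-1/(4*pi))·(32/5 + 12*pi/5) = (-3*pi - 8)/(5*pi).

(-3*pi - 8)/(5*pi)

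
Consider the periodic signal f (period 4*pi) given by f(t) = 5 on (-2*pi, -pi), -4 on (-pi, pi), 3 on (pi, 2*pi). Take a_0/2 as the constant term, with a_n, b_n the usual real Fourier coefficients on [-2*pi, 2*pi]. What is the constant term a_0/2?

a_0 = (1/(2*pi)) ∫_{-2*pi}^{2*pi} f(t) dt = (1/(2*pi)) · (0) = 0.
So the constant term a_0/2 = 0.

0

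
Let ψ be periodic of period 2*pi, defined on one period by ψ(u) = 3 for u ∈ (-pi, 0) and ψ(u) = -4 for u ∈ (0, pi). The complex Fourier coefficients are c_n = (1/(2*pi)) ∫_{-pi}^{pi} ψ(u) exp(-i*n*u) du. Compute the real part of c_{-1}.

Since ψ is real-valued, Re(c_{-1}) = (1/(2*pi)) ∫_{-pi}^{pi} ψ(u) cos(-u) du = a_{1}/2.
Split the integral at the breakpoints.
Directly, an antiderivative of (3) cos(-u) is 3*sin(u); evaluating from -pi to 0: ∫_{-pi}^{0} (3) cos(-u) du = (0) - (0) = 0.
Directly, an antiderivative of (-4) cos(-u) is -4*sin(u); evaluating from 0 to pi: ∫_{0}^{pi} (-4) cos(-u) du = (0) - (0) = 0.
So ∫_{-pi}^{pi} ψ(u) cos(-u) du = 0.
Hence Re(c_{-1}) = (1/(2*pi))·(0) = 0.

0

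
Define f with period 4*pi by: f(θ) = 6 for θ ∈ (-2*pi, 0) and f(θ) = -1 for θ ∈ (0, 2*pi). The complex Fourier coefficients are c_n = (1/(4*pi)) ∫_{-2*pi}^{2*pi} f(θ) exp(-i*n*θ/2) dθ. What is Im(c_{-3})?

Since f is real-valued, Im(c_{-3}) = -(1/(4*pi)) ∫_{-2*pi}^{2*pi} f(θ) sin(-3*θ/2) dθ = b_{3}/2.
Split the integral at the breakpoints.
Directly, an antiderivative of (6) sin(-3*θ/2) is 4*cos(3*θ/2); evaluating from -2*pi to 0: ∫_{-2*pi}^{0} (6) sin(-3*θ/2) dθ = (4) - (-4) = 8.
Directly, an antiderivative of (-1) sin(-3*θ/2) is -2*cos(3*θ/2)/3; evaluating from 0 to 2*pi: ∫_{0}^{2*pi} (-1) sin(-3*θ/2) dθ = (2/3) - (-2/3) = 4/3.
So ∫_{-2*pi}^{2*pi} f(θ) sin(-3*θ/2) dθ = 28/3.
Hence Im(c_{-3}) = (-1/(4*pi))·(28/3) = -7/(3*pi).

-7/(3*pi)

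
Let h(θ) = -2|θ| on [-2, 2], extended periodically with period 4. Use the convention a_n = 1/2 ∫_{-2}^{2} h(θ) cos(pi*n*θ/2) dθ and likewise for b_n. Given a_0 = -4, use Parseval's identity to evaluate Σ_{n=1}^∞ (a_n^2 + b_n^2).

8/3

Parseval: a_0^2/2 + Σ_{n≥1} (a_n^2+b_n^2) = 1/2 ∫_{-2}^{2} h(θ)^2 dθ = 32/3.
Subtract a_0^2/2 = 8: Σ (a_n^2+b_n^2) = 8/3.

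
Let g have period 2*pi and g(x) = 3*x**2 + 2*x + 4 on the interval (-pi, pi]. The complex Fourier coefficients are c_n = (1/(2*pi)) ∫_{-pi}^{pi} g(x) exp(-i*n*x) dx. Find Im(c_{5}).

Since g is real-valued, Im(c_{5}) = -(1/(2*pi)) ∫_{-pi}^{pi} g(x) sin(5*x) dx = -b_{5}/2.
Integrating by parts twice (tabular method), an antiderivative of (3*x**2 + 2*x + 4) sin(5*x) is -3*x**2*cos(5*x)/5 + 6*x*sin(5*x)/25 - 2*x*cos(5*x)/5 + 2*sin(5*x)/25 - 94*cos(5*x)/125; evaluating from -pi to pi: ∫_{-pi}^{pi} (3*x**2 + 2*x + 4) sin(5*x) dx = (94/125 + 2*pi/5 + 3*pi**2/5) - (-2*pi/5 + 94/125 + 3*pi**2/5) = 4*pi/5.
Hence Im(c_{5}) = (-1/(2*pi))·(4*pi/5) = -2/5.

-2/5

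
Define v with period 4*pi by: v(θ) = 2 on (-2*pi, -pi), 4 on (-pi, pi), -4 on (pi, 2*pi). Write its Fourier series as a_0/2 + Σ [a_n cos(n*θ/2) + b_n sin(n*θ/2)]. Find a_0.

a_0 = (1/(2*pi)) ∫_{-2*pi}^{2*pi} v(θ) dθ = (1/(2*pi)) · (6*pi) = 3.

3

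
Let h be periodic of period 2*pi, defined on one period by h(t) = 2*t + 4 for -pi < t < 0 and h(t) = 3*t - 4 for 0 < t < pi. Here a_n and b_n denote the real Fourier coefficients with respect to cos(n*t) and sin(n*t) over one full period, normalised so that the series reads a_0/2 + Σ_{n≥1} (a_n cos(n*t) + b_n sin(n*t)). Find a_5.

a_5 = 1/pi ∫_{-pi}^{pi} h(t) cos(5*t) dt.
Split the integral at the breakpoints.
Integrating by parts (boundary term plus one more integral), an antiderivative of (2*t + 4) cos(5*t) is 2*t*sin(5*t)/5 + 4*sin(5*t)/5 + 2*cos(5*t)/25; evaluating from -pi to 0: ∫_{-pi}^{0} (2*t + 4) cos(5*t) dt = (2/25) - (-2/25) = 4/25.
Integrating by parts (boundary term plus one more integral), an antiderivative of (3*t - 4) cos(5*t) is 3*t*sin(5*t)/5 - 4*sin(5*t)/5 + 3*cos(5*t)/25; evaluating from 0 to pi: ∫_{0}^{pi} (3*t - 4) cos(5*t) dt = (-3/25) - (3/25) = -6/25.
Summing the pieces and multiplying by (1/pi) gives a_5 = -2/(25*pi).

-2/(25*pi)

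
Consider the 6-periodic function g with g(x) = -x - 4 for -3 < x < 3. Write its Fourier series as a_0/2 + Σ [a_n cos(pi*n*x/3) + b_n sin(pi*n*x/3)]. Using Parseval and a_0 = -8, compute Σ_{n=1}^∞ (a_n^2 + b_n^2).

6

Parseval: a_0^2/2 + Σ_{n≥1} (a_n^2+b_n^2) = 1/3 ∫_{-3}^{3} g(x)^2 dx = 38.
Subtract a_0^2/2 = 32: Σ (a_n^2+b_n^2) = 6.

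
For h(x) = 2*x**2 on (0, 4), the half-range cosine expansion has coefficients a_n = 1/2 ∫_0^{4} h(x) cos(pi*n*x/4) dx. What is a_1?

a_1 = 1/2 ∫_0^{4} (2*x**2) cos(pi*x/4) dx.
Integrating by parts twice (tabular method), an antiderivative of (2*x**2) cos(pi*x/4) is 8*x**2*sin(pi*x/4)/pi + 64*x*cos(pi*x/4)/pi**2 - 256*sin(pi*x/4)/pi**3; evaluating from 0 to 4: ∫_{0}^{4} (2*x**2) cos(pi*x/4) dx = (-256/pi**2) - (0) = -256/pi**2.
Hence a_1 = (1/2)·(-256/pi**2) = -128/pi**2.

-128/pi**2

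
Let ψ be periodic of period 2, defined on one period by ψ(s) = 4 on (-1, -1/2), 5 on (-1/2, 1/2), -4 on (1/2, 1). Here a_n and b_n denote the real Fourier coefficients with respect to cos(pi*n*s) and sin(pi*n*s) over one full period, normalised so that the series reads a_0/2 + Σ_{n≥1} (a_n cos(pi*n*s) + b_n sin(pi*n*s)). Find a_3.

a_3 = ∫_{-1}^{1} ψ(s) cos(3*pi*s) ds.
Split the integral at the breakpoints.
Directly, an antiderivative of (4) cos(3*pi*s) is 4*sin(3*pi*s)/(3*pi); evaluating from -1 to -1/2: ∫_{-1}^{-1/2} (4) cos(3*pi*s) ds = (4/(3*pi)) - (0) = 4/(3*pi).
Directly, an antiderivative of (5) cos(3*pi*s) is 5*sin(3*pi*s)/(3*pi); evaluating from -1/2 to 1/2: ∫_{-1/2}^{1/2} (5) cos(3*pi*s) ds = (-5/(3*pi)) - (5/(3*pi)) = -10/(3*pi).
Directly, an antiderivative of (-4) cos(3*pi*s) is -4*sin(3*pi*s)/(3*pi); evaluating from 1/2 to 1: ∫_{1/2}^{1} (-4) cos(3*pi*s) ds = (0) - (4/(3*pi)) = -4/(3*pi).
Summing the pieces gives a_3 = -10/(3*pi).

-10/(3*pi)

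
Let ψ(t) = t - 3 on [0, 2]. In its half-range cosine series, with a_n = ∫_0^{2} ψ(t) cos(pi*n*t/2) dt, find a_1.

a_1 = ∫_0^{2} (t - 3) cos(pi*t/2) dt.
Integrating by parts (boundary term plus one more integral), an antiderivative of (t - 3) cos(pi*t/2) is 2*t*sin(pi*t/2)/pi - 6*sin(pi*t/2)/pi + 4*cos(pi*t/2)/pi**2; evaluating from 0 to 2: ∫_{0}^{2} (t - 3) cos(pi*t/2) dt = (-4/pi**2) - (4/pi**2) = -8/pi**2.
Hence a_1 = -8/pi**2.

-8/pi**2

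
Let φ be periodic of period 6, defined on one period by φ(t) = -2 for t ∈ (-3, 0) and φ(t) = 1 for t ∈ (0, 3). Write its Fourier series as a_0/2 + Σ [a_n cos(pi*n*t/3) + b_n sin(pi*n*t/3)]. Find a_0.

a_0 = 1/3 ∫_{-3}^{3} φ(t) dt = 1/3 · (-3) = -1.

-1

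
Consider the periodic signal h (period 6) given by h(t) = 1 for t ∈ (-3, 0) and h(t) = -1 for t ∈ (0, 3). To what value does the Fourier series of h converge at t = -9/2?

-1

t = -9/2 differs from t = 3/2 by -1 full period(s), and the series is 6-periodic.
h is continuous at t = 3/2 with value -1, so the series converges to -1 there.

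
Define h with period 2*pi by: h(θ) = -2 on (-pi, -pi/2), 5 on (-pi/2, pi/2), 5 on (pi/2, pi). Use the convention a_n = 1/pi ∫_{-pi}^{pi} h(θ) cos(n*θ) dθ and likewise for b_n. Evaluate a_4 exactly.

a_4 = 1/pi ∫_{-pi}^{pi} h(θ) cos(4*θ) dθ.
Split the integral at the breakpoints.
Directly, an antiderivative of (-2) cos(4*θ) is -sin(4*θ)/2; evaluating from -pi to -pi/2: ∫_{-pi}^{-pi/2} (-2) cos(4*θ) dθ = (0) - (0) = 0.
Directly, an antiderivative of (5) cos(4*θ) is 5*sin(4*θ)/4; evaluating from -pi/2 to pi/2: ∫_{-pi/2}^{pi/2} (5) cos(4*θ) dθ = (0) - (0) = 0.
Directly, an antiderivative of (5) cos(4*θ) is 5*sin(4*θ)/4; evaluating from pi/2 to pi: ∫_{pi/2}^{pi} (5) cos(4*θ) dθ = (0) - (0) = 0.
Summing the pieces and multiplying by (1/pi) gives a_4 = 0.

0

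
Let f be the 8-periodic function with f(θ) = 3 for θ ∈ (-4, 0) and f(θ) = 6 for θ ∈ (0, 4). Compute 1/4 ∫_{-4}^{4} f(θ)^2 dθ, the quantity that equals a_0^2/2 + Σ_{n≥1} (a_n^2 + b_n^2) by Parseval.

45

1/4 ∫_{-4}^{4} f(θ)^2 dθ = 1/4 · (180) = 45.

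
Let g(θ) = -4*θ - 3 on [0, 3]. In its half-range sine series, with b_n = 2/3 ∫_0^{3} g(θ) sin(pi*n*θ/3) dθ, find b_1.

b_1 = 2/3 ∫_0^{3} (-4*θ - 3) sin(pi*θ/3) dθ.
Integrating by parts (boundary term plus one more integral), an antiderivative of (-4*θ - 3) sin(pi*θ/3) is 12*θ*cos(pi*θ/3)/pi - 36*sin(pi*θ/3)/pi**2 + 9*cos(pi*θ/3)/pi; evaluating from 0 to 3: ∫_{0}^{3} (-4*θ - 3) sin(pi*θ/3) dθ = (-45/pi) - (9/pi) = -54/pi.
Hence b_1 = (2/3)·(-54/pi) = -36/pi.

-36/pi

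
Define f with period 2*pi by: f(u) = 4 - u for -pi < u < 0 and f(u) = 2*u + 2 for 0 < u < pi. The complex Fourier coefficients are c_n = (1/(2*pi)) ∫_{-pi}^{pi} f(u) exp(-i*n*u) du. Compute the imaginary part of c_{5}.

(4 - pi)/(10*pi)

Since f is real-valued, Im(c_{5}) = -(1/(2*pi)) ∫_{-pi}^{pi} f(u) sin(5*u) du = -b_{5}/2.
Split the integral at the breakpoints.
Integrating by parts (boundary term plus one more integral), an antiderivative of (4 - u) sin(5*u) is u*cos(5*u)/5 - sin(5*u)/25 - 4*cos(5*u)/5; evaluating from -pi to 0: ∫_{-pi}^{0} (4 - u) sin(5*u) du = (-4/5) - (pi/5 + 4/5) = -8/5 - pi/5.
Integrating by parts (boundary term plus one more integral), an antiderivative of (2*u + 2) sin(5*u) is -2*u*cos(5*u)/5 + 2*sin(5*u)/25 - 2*cos(5*u)/5; evaluating from 0 to pi: ∫_{0}^{pi} (2*u + 2) sin(5*u) du = (2/5 + 2*pi/5) - (-2/5) = 4/5 + 2*pi/5.
So ∫_{-pi}^{pi} f(u) sin(5*u) du = -4/5 + pi/5.
Hence Im(c_{5}) = (-1/(2*pi))·(-4/5 + pi/5) = (4 - pi)/(10*pi).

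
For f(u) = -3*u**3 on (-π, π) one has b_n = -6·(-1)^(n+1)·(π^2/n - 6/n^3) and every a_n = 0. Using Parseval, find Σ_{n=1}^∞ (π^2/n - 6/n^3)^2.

Parseval: Σ b_n^2 = (1/π) ∫_{-π}^{π} f(u)^2 du = 18*pi**6/7.
b_n^2 = 36·(π^2/n - 6/n^3)^2, so the sum equals (18*pi**6/7)/36 = pi**6/14.

pi**6/14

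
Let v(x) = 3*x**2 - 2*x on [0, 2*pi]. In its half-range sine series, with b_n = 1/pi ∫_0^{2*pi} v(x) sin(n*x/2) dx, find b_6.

4/3 - 4*pi

b_6 = 1/pi ∫_0^{2*pi} (3*x**2 - 2*x) sin(3*x) dx.
Integrating by parts twice (tabular method), an antiderivative of (3*x**2 - 2*x) sin(3*x) is -x**2*cos(3*x) + 2*x*sin(3*x)/3 + 2*x*cos(3*x)/3 - 2*sin(3*x)/9 + 2*cos(3*x)/9; evaluating from 0 to 2*pi: ∫_{0}^{2*pi} (3*x**2 - 2*x) sin(3*x) dx = (-4*pi**2 + 2/9 + 4*pi/3) - (2/9) = 4*pi*(1 - 3*pi)/3.
Hence b_6 = (1/pi)·(4*pi*(1 - 3*pi)/3) = 4/3 - 4*pi.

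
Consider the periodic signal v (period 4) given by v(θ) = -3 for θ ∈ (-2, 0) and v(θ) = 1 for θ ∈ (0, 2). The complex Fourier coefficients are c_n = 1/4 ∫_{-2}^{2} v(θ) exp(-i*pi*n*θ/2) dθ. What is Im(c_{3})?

Since v is real-valued, Im(c_{3}) = -1/4 ∫_{-2}^{2} v(θ) sin(3*pi*θ/2) dθ = -b_{3}/2.
Split the integral at the breakpoints.
Directly, an antiderivative of (-3) sin(3*pi*θ/2) is 2*cos(3*pi*θ/2)/pi; evaluating from -2 to 0: ∫_{-2}^{0} (-3) sin(3*pi*θ/2) dθ = (2/pi) - (-2/pi) = 4/pi.
Directly, an antiderivative of (1) sin(3*pi*θ/2) is -2*cos(3*pi*θ/2)/(3*pi); evaluating from 0 to 2: ∫_{0}^{2} (1) sin(3*pi*θ/2) dθ = (2/(3*pi)) - (-2/(3*pi)) = 4/(3*pi).
So ∫_{-2}^{2} v(θ) sin(3*pi*θ/2) dθ = 16/(3*pi).
Hence Im(c_{3}) = (-1/4)·(16/(3*pi)) = -4/(3*pi).

-4/(3*pi)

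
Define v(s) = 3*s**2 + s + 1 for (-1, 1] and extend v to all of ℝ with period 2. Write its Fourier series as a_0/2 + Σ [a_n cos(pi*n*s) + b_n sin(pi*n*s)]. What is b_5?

b_5 = ∫_{-1}^{1} v(s) sin(5*pi*s) ds.
Integrating by parts twice (tabular method), an antiderivative of (3*s**2 + s + 1) sin(5*pi*s) is -3*s**2*cos(5*pi*s)/(5*pi) + 6*s*sin(5*pi*s)/(25*pi**2) - s*cos(5*pi*s)/(5*pi) + sin(5*pi*s)/(25*pi**2) - cos(5*pi*s)/(5*pi) + 6*cos(5*pi*s)/(125*pi**3); evaluating from -1 to 1: ∫_{-1}^{1} (3*s**2 + s + 1) sin(5*pi*s) ds = ((-6/125 + pi**2)/pi**3) - (3*(-2 + 25*pi**2)/(125*pi**3)) = 2/(5*pi).
Hence b_5 = 2/(5*pi).

2/(5*pi)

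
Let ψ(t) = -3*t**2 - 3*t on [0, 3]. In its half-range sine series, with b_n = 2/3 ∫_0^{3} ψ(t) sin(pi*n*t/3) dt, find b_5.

b_5 = 2/3 ∫_0^{3} (-3*t**2 - 3*t) sin(5*pi*t/3) dt.
Integrating by parts twice (tabular method), an antiderivative of (-3*t**2 - 3*t) sin(5*pi*t/3) is 9*t**2*cos(5*pi*t/3)/(5*pi) - 54*t*sin(5*pi*t/3)/(25*pi**2) + 9*t*cos(5*pi*t/3)/(5*pi) - 27*sin(5*pi*t/3)/(25*pi**2) - 162*cos(5*pi*t/3)/(125*pi**3); evaluating from 0 to 3: ∫_{0}^{3} (-3*t**2 - 3*t) sin(5*pi*t/3) dt = (54*(3 - 50*pi**2)/(125*pi**3)) - (-162/(125*pi**3)) = 108*(3 - 25*pi**2)/(125*pi**3).
Hence b_5 = (2/3)·(108*(3 - 25*pi**2)/(125*pi**3)) = 72*(3 - 25*pi**2)/(125*pi**3).

72*(3 - 25*pi**2)/(125*pi**3)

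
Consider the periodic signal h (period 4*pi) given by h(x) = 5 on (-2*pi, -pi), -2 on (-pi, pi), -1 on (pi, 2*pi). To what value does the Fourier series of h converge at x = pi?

-3/2

At x = pi the one-sided limits are h(pi^-) = -2 and h(pi^+) = -1.
By Dirichlet's theorem the series converges to their average, [(-2) + (-1)]/2 = -3/2.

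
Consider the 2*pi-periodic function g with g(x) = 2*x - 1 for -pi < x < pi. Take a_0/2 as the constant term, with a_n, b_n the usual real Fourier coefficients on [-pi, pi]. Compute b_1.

b_1 = 1/pi ∫_{-pi}^{pi} g(x) sin(x) dx.
Integrating by parts (boundary term plus one more integral), an antiderivative of (2*x - 1) sin(x) is -2*x*cos(x) + 2*sin(x) + cos(x); evaluating from -pi to pi: ∫_{-pi}^{pi} (2*x - 1) sin(x) dx = (-1 + 2*pi) - (-2*pi - 1) = 4*pi.
Hence b_1 = (1/pi)·(4*pi) = 4.

4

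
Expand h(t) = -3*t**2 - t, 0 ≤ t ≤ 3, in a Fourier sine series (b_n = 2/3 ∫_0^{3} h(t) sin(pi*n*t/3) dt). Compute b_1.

b_1 = 2/3 ∫_0^{3} (-3*t**2 - t) sin(pi*t/3) dt.
Integrating by parts twice (tabular method), an antiderivative of (-3*t**2 - t) sin(pi*t/3) is 9*t**2*cos(pi*t/3)/pi - 54*t*sin(pi*t/3)/pi**2 + 3*t*cos(pi*t/3)/pi - 9*sin(pi*t/3)/pi**2 - 162*cos(pi*t/3)/pi**3; evaluating from 0 to 3: ∫_{0}^{3} (-3*t**2 - t) sin(pi*t/3) dt = (-90/pi + 162/pi**3) - (-162/pi**3) = -90/pi + 324/pi**3.
Hence b_1 = (2/3)·(-90/pi + 324/pi**3) = -60/pi + 216/pi**3.

-60/pi + 216/pi**3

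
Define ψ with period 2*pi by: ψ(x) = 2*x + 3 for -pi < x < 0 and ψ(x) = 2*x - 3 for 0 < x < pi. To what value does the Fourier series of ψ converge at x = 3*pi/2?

3 - pi

x = 3*pi/2 differs from x = -pi/2 by 1 full period(s), and the series is 2*pi-periodic.
ψ is continuous at x = -pi/2 with value 3 - pi, so the series converges to 3 - pi there.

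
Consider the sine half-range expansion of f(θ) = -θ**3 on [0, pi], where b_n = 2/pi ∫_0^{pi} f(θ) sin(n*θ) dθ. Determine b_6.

b_6 = 2/pi ∫_0^{pi} (-θ**3) sin(6*θ) dθ.
Integrating by parts three times (tabular method), an antiderivative of (-θ**3) sin(6*θ) is θ**3*cos(6*θ)/6 - θ**2*sin(6*θ)/12 - θ*cos(6*θ)/36 + sin(6*θ)/216; evaluating from 0 to pi: ∫_{0}^{pi} (-θ**3) sin(6*θ) dθ = (-pi/36 + pi**3/6) - (0) = -pi/36 + pi**3/6.
Hence b_6 = (2/pi)·(-pi/36 + pi**3/6) = -1/18 + pi**2/3.

-1/18 + pi**2/3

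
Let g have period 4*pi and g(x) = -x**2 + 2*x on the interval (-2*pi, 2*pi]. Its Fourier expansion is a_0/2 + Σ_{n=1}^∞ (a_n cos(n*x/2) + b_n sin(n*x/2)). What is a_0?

a_0 = (1/(2*pi)) ∫_{-2*pi}^{2*pi} g(x) dx = (1/(2*pi)) · (-16*pi**3/3) = -8*pi**2/3.

-8*pi**2/3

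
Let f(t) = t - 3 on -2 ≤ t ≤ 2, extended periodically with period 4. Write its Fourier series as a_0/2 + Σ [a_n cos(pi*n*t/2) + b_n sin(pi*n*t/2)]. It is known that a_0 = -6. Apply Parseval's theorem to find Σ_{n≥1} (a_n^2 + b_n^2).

Parseval: a_0^2/2 + Σ_{n≥1} (a_n^2+b_n^2) = 1/2 ∫_{-2}^{2} f(t)^2 dt = 62/3.
Subtract a_0^2/2 = 18: Σ (a_n^2+b_n^2) = 8/3.

8/3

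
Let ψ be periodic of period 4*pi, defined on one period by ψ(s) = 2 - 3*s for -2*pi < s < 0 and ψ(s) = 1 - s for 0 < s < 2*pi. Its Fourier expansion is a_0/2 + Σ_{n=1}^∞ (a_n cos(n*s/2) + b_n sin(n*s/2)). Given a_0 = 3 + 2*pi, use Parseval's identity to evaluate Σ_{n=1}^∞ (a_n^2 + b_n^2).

1/2 + 4*pi + 34*pi**2/3

Parseval: a_0^2/2 + Σ_{n≥1} (a_n^2+b_n^2) = (1/(2*pi)) ∫_{-2*pi}^{2*pi} ψ(s)^2 ds = 5 + 10*pi + 40*pi**2/3.
Subtract a_0^2/2 = (3 + 2*pi)**2/2: Σ (a_n^2+b_n^2) = 1/2 + 4*pi + 34*pi**2/3.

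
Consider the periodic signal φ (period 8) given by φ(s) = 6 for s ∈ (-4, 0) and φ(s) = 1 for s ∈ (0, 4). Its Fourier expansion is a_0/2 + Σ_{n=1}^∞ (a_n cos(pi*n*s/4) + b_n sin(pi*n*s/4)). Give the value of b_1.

-10/pi

b_1 = 1/4 ∫_{-4}^{4} φ(s) sin(pi*s/4) ds.
Split the integral at the breakpoints.
Directly, an antiderivative of (6) sin(pi*s/4) is -24*cos(pi*s/4)/pi; evaluating from -4 to 0: ∫_{-4}^{0} (6) sin(pi*s/4) ds = (-24/pi) - (24/pi) = -48/pi.
Directly, an antiderivative of (1) sin(pi*s/4) is -4*cos(pi*s/4)/pi; evaluating from 0 to 4: ∫_{0}^{4} (1) sin(pi*s/4) ds = (4/pi) - (-4/pi) = 8/pi.
Summing the pieces and multiplying by (1/4) gives b_1 = -10/pi.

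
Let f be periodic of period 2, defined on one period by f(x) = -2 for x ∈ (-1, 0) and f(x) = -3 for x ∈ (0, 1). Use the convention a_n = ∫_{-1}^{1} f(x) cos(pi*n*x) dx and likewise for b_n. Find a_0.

-5

a_0 = ∫_{-1}^{1} f(x) dx = -5.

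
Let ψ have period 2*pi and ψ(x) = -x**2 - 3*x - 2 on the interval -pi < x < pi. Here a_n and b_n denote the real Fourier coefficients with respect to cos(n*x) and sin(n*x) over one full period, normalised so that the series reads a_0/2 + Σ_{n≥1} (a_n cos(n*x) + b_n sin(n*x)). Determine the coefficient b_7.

-6/7

b_7 = 1/pi ∫_{-pi}^{pi} ψ(x) sin(7*x) dx.
Integrating by parts twice (tabular method), an antiderivative of (-x**2 - 3*x - 2) sin(7*x) is x**2*cos(7*x)/7 - 2*x*sin(7*x)/49 + 3*x*cos(7*x)/7 - 3*sin(7*x)/49 + 96*cos(7*x)/343; evaluating from -pi to pi: ∫_{-pi}^{pi} (-x**2 - 3*x - 2) sin(7*x) dx = (-pi**2/7 - 3*pi/7 - 96/343) - (-pi**2/7 - 96/343 + 3*pi/7) = -6*pi/7.
Hence b_7 = (1/pi)·(-6*pi/7) = -6/7.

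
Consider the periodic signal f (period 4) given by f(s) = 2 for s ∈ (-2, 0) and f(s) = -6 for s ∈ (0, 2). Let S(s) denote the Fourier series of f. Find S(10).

-2

s = 10 differs from s = 2 by 2 full period(s), and the series is 4-periodic.
At s = 2 the one-sided limits are f(2^-) = -6 and f(2^+) = 2.
By Dirichlet's theorem the series converges to their average, [(-6) + (2)]/2 = -2.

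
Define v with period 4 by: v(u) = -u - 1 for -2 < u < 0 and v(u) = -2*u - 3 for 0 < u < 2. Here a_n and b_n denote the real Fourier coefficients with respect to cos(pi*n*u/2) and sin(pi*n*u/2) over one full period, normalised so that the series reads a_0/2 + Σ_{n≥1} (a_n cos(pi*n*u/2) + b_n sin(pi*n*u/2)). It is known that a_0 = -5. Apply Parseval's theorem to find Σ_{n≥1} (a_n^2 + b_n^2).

85/6

Parseval: a_0^2/2 + Σ_{n≥1} (a_n^2+b_n^2) = 1/2 ∫_{-2}^{2} v(u)^2 du = 80/3.
Subtract a_0^2/2 = 25/2: Σ (a_n^2+b_n^2) = 85/6.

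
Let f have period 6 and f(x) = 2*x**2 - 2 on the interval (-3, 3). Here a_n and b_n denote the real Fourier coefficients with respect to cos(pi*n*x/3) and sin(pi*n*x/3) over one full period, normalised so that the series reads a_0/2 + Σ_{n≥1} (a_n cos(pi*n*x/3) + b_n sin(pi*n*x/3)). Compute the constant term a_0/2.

4

a_0 = 1/3 ∫_{-3}^{3} f(x) dx = 1/3 · (24) = 8.
So the constant term a_0/2 = 4.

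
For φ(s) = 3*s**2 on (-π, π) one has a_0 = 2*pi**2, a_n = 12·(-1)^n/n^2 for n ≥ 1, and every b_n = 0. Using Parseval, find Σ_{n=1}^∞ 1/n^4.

pi**4/90

Parseval: a_0^2/2 + Σ a_n^2 = (1/π) ∫_{-π}^{π} φ(s)^2 ds = 18*pi**4/5.
Subtract a_0^2/2 = 2*pi**4: Σ a_n^2 = 8*pi**4/5.
Since a_n^2 = 144/n^4, Σ 1/n^4 = pi**4/90.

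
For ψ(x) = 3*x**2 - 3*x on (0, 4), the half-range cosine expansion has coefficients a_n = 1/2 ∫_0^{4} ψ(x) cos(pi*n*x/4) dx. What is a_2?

a_2 = 1/2 ∫_0^{4} (3*x**2 - 3*x) cos(pi*x/2) dx.
Integrating by parts twice (tabular method), an antiderivative of (3*x**2 - 3*x) cos(pi*x/2) is 6*x**2*sin(pi*x/2)/pi - 6*x*sin(pi*x/2)/pi + 24*x*cos(pi*x/2)/pi**2 - 48*sin(pi*x/2)/pi**3 - 12*cos(pi*x/2)/pi**2; evaluating from 0 to 4: ∫_{0}^{4} (3*x**2 - 3*x) cos(pi*x/2) dx = (84/pi**2) - (-12/pi**2) = 96/pi**2.
Hence a_2 = (1/2)·(96/pi**2) = 48/pi**2.

48/pi**2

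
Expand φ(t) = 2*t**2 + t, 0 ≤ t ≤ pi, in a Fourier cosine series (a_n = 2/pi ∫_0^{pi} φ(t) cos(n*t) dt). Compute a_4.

1/2

a_4 = 2/pi ∫_0^{pi} (2*t**2 + t) cos(4*t) dt.
Integrating by parts twice (tabular method), an antiderivative of (2*t**2 + t) cos(4*t) is t**2*sin(4*t)/2 + t*sin(4*t)/4 + t*cos(4*t)/4 - sin(4*t)/16 + cos(4*t)/16; evaluating from 0 to pi: ∫_{0}^{pi} (2*t**2 + t) cos(4*t) dt = (1/16 + pi/4) - (1/16) = pi/4.
Hence a_4 = (2/pi)·(pi/4) = 1/2.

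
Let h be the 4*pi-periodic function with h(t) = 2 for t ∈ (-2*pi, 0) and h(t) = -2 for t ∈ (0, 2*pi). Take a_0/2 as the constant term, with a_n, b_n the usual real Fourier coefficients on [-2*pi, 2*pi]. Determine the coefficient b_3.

b_3 = (1/(2*pi)) ∫_{-2*pi}^{2*pi} h(t) sin(3*t/2) dt.
h is odd and sin(3*t/2) is odd, so the integrand is even and b_3 = 1/pi ∫_0^{2*pi} h(t) sin(3*t/2) dt.
Directly, an antiderivative of (-2) sin(3*t/2) is 4*cos(3*t/2)/3; evaluating from 0 to 2*pi: ∫_{0}^{2*pi} (-2) sin(3*t/2) dt = (-4/3) - (4/3) = -8/3.
Hence b_3 = (1/pi)·(-8/3) = -8/(3*pi).

-8/(3*pi)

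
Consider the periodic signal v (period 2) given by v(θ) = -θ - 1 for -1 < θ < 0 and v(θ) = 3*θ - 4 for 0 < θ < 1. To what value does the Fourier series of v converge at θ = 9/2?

-5/2

θ = 9/2 differs from θ = 1/2 by 2 full period(s), and the series is 2-periodic.
v is continuous at θ = 1/2 with value -5/2, so the series converges to -5/2 there.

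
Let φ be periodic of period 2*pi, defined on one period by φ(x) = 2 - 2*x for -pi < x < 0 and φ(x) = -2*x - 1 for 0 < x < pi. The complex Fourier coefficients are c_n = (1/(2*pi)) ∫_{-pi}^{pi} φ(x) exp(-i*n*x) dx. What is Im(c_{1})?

Since φ is real-valued, Im(c_{1}) = -(1/(2*pi)) ∫_{-pi}^{pi} φ(x) sin(x) dx = -b_{1}/2.
Split the integral at the breakpoints.
Integrating by parts (boundary term plus one more integral), an antiderivative of (2 - 2*x) sin(x) is 2*x*cos(x) - 2*sin(x) - 2*cos(x); evaluating from -pi to 0: ∫_{-pi}^{0} (2 - 2*x) sin(x) dx = (-2) - (2 + 2*pi) = -2*pi - 4.
Integrating by parts (boundary term plus one more integral), an antiderivative of (-2*x - 1) sin(x) is 2*x*cos(x) - 2*sin(x) + cos(x); evaluating from 0 to pi: ∫_{0}^{pi} (-2*x - 1) sin(x) dx = (-2*pi - 1) - (1) = -2*pi - 2.
So ∫_{-pi}^{pi} φ(x) sin(x) dx = -4*pi - 6.
Hence Im(c_{1}) = (-1/(2*pi))·(-4*pi - 6) = 3/pi + 2.

3/pi + 2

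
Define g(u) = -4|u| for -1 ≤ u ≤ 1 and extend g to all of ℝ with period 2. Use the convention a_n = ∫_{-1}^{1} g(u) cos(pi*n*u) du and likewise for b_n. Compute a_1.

a_1 = ∫_{-1}^{1} g(u) cos(pi*u) du.
g is even and cos(pi*u) is even, so the integrand is even and a_1 = 2 ∫_0^{1} g(u) cos(pi*u) du.
Integrating by parts (boundary term plus one more integral), an antiderivative of (-4*u) cos(pi*u) is -4*u*sin(pi*u)/pi - 4*cos(pi*u)/pi**2; evaluating from 0 to 1: ∫_{0}^{1} (-4*u) cos(pi*u) du = (4/pi**2) - (-4/pi**2) = 8/pi**2.
Hence a_1 = 2·(8/pi**2) = 16/pi**2.

16/pi**2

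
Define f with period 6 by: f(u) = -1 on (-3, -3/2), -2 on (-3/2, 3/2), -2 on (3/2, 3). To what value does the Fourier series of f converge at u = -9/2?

u = -9/2 differs from u = 3/2 by -1 full period(s), and the series is 6-periodic.
f is continuous at u = 3/2 with value -2, so the series converges to -2 there.

-2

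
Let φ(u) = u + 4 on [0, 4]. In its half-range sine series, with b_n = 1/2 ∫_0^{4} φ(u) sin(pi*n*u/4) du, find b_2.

-4/pi

b_2 = 1/2 ∫_0^{4} (u + 4) sin(pi*u/2) du.
Integrating by parts (boundary term plus one more integral), an antiderivative of (u + 4) sin(pi*u/2) is -2*u*cos(pi*u/2)/pi + 4*sin(pi*u/2)/pi**2 - 8*cos(pi*u/2)/pi; evaluating from 0 to 4: ∫_{0}^{4} (u + 4) sin(pi*u/2) du = (-16/pi) - (-8/pi) = -8/pi.
Hence b_2 = (1/2)·(-8/pi) = -4/pi.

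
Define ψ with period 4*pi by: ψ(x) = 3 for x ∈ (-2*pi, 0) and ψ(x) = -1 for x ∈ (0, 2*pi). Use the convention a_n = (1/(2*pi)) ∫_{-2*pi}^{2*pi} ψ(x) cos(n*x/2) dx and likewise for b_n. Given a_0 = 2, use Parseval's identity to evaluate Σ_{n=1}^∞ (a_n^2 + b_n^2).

Parseval: a_0^2/2 + Σ_{n≥1} (a_n^2+b_n^2) = (1/(2*pi)) ∫_{-2*pi}^{2*pi} ψ(x)^2 dx = 10.
Subtract a_0^2/2 = 2: Σ (a_n^2+b_n^2) = 8.

8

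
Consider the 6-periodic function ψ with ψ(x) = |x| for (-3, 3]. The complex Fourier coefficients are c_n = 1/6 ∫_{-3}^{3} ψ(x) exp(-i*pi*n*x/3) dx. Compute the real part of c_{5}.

Since ψ is real-valued, Re(c_{5}) = 1/6 ∫_{-3}^{3} ψ(x) cos(5*pi*x/3) dx = a_{5}/2.
ψ is even and cos(5*pi*x/3) is even, so the integrand is even: ∫_{-3}^{3} ψ(x) cos(5*pi*x/3) dx = 2∫_0^{3} ψ(x) cos(5*pi*x/3) dx.
Integrating by parts (boundary term plus one more integral), an antiderivative of (x) cos(5*pi*x/3) is 3*x*sin(5*pi*x/3)/(5*pi) + 9*cos(5*pi*x/3)/(25*pi**2); evaluating from 0 to 3: ∫_{0}^{3} (x) cos(5*pi*x/3) dx = (-9/(25*pi**2)) - (9/(25*pi**2)) = -18/(25*pi**2).
So ∫_{-3}^{3} ψ(x) cos(5*pi*x/3) dx = -36/(25*pi**2).
Hence Re(c_{5}) = (1/6)·(-36/(25*pi**2)) = -6/(25*pi**2).

-6/(25*pi**2)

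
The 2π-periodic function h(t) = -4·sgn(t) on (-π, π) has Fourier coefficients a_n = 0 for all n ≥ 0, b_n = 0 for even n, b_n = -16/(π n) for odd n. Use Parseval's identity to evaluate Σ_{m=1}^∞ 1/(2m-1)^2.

Parseval: Σ b_n^2 = (1/π) ∫_{-π}^{π} h(t)^2 dt = 32.
Only odd n contribute, with b_n^2 = 256/(π^2 n^2), so Σ_{m≥1} 1/(2m-1)^2 = π^2·(32)/256 = pi**2/8.

pi**2/8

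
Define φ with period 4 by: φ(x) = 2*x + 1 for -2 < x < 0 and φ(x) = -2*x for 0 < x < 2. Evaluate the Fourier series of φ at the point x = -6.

x = -6 differs from x = -2 by -1 full period(s), and the series is 4-periodic.
At x = -2 the one-sided limits are φ(-2^-) = -4 and φ(-2^+) = -3.
By Dirichlet's theorem the series converges to their average, [(-4) + (-3)]/2 = -7/2.

-7/2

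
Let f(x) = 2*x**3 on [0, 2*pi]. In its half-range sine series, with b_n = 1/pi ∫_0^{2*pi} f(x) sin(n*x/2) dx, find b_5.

-192/125 + 32*pi**2/5

b_5 = 1/pi ∫_0^{2*pi} (2*x**3) sin(5*x/2) dx.
Integrating by parts three times (tabular method), an antiderivative of (2*x**3) sin(5*x/2) is -4*x**3*cos(5*x/2)/5 + 24*x**2*sin(5*x/2)/25 + 96*x*cos(5*x/2)/125 - 192*sin(5*x/2)/625; evaluating from 0 to 2*pi: ∫_{0}^{2*pi} (2*x**3) sin(5*x/2) dx = (32*pi*(-6 + 25*pi**2)/125) - (0) = 32*pi*(-6 + 25*pi**2)/125.
Hence b_5 = (1/pi)·(32*pi*(-6 + 25*pi**2)/125) = -192/125 + 32*pi**2/5.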